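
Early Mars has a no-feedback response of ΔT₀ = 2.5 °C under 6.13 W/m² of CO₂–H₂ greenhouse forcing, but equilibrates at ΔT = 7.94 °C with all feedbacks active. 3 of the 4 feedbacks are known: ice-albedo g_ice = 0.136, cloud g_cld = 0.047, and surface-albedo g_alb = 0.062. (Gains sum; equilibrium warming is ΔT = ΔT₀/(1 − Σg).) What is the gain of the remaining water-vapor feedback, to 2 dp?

Amplification A = ΔT/ΔT₀ = 7.94/2.5 = 3.176.
Total gain g = 1 − 1/A = 1 − 1/3.176 = 0.6851.
Known gains sum to 0.136 + 0.047 + 0.062 = 0.245.
g_wv = 0.6851 − 0.245 = 0.44.

0.44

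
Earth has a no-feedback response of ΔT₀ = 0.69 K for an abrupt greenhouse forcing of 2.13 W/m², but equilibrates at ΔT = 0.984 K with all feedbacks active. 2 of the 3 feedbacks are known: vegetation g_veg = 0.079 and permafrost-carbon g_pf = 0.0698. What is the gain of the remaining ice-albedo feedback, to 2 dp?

0.15

Amplification A = ΔT/ΔT₀ = 0.984/0.69 = 1.426.
Total gain g = 1 − 1/A = 1 − 1/1.426 = 0.2987.
Known gains sum to 0.079 + 0.0698 = 0.1488.
g_ice = 0.2987 − 0.1488 = 0.15.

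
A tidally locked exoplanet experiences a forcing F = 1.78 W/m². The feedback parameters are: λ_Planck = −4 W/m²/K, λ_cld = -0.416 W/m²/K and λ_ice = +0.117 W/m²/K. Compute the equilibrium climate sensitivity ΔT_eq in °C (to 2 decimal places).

0.41 °C

Net feedback parameter λ = (−4) + (-0.416) + (+0.117) = -4.299 W/m²/K.
ΔT = −F/λ = −1.78/(-4.299) = 0.41 °C.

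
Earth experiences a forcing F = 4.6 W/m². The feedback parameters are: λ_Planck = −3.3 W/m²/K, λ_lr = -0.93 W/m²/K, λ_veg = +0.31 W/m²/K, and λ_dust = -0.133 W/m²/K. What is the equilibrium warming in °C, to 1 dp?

1.1 °C

Net feedback parameter λ = (−3.3) + (-0.93) + (+0.31) + (-0.133) = -4.053 W/m²/K.
ΔT = −F/λ = −4.6/(-4.053) = 1.1 °C.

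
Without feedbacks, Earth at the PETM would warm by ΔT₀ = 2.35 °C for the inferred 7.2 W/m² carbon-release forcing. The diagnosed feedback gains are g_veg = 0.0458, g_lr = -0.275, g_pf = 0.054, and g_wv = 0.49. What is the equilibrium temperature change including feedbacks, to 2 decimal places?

Total gain g = 0.0458 − 0.275 + 0.054 + 0.49 = 0.3148.
Amplification A = 1/(1 − 0.3148) = 1.459.
ΔT = 2.35 × 1.459 = 3.43 °C.

3.43 °C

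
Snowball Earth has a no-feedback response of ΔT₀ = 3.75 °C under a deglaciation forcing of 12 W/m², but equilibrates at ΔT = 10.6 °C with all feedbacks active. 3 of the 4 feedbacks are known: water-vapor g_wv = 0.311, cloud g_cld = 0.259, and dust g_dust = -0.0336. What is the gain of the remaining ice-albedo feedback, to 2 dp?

Amplification A = ΔT/ΔT₀ = 10.6/3.75 = 2.827.
Total gain g = 1 − 1/A = 1 − 1/2.827 = 0.6463.
Known gains sum to 0.311 + 0.259 − 0.0336 = 0.5364.
g_ice = 0.6463 − 0.5364 = 0.11.

0.11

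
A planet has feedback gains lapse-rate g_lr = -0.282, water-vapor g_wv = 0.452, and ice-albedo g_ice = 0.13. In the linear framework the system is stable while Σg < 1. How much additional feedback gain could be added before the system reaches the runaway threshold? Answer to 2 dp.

Current total gain = -0.282 + 0.452 + 0.13 = 0.3.
Margin to runaway = 1 − 0.3 = 0.70.

0.70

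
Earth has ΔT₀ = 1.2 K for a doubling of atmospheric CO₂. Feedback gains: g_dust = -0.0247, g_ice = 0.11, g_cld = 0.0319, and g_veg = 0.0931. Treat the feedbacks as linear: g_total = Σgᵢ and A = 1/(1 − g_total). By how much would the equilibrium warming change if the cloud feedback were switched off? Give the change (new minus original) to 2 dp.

-0.06 K

Original: g = 0.2103, ΔT = 1.2/(1−0.2103) = 1.5196 K.
Without cloud: g' = 0.1784, ΔT' = 1.2/(1−0.1784) = 1.4606 K.
Change = 1.4606 − 1.5196 = -0.06 K.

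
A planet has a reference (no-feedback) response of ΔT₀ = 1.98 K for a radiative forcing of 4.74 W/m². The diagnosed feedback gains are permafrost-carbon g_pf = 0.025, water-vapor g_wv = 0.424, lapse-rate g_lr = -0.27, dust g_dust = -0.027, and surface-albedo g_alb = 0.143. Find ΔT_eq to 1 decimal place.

2.8 K

Total gain g = 0.025 + 0.424 − 0.27 − 0.027 + 0.143 = 0.295.
Amplification A = 1/(1 − 0.295) = 1.418.
ΔT = 1.98 × 1.418 = 2.8 K.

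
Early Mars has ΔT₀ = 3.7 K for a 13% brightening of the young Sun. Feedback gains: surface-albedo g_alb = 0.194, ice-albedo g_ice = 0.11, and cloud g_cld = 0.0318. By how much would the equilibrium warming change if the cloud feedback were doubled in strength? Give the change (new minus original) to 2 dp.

Original: g = 0.3358, ΔT = 3.7/(1−0.3358) = 5.5706 K.
With doubled cloud: g' = 0.3676, ΔT' = 3.7/(1−0.3676) = 5.8507 K.
Change = 5.8507 − 5.5706 = 0.28 K.

0.28 K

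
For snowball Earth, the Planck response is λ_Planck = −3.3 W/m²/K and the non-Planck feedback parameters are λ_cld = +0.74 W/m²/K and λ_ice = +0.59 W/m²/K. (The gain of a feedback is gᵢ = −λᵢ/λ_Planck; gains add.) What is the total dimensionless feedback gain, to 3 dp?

0.403

Convert to gains: g_cld = 0.74/3.3 = 0.2242; g_ice = 0.59/3.3 = 0.1788.
Total gain g = 0.403.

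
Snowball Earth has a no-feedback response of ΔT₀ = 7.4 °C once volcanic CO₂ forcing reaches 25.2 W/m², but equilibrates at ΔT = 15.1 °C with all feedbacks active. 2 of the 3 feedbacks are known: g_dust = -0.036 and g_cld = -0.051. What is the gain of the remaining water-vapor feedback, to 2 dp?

0.60

Amplification A = ΔT/ΔT₀ = 15.1/7.4 = 2.041.
Total gain g = 1 − 1/A = 1 − 1/2.041 = 0.51.
Known gains sum to -0.036 − 0.051 = -0.087.
g_wv = 0.51 + 0.087 = 0.60.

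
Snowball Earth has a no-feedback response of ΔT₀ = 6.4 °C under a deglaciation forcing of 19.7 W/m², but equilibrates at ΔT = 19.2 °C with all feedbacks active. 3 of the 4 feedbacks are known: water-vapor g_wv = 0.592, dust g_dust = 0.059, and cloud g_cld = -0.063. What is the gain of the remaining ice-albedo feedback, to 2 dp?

Amplification A = ΔT/ΔT₀ = 19.2/6.4 = 3.
Total gain g = 1 − 1/A = 1 − 1/3 = 0.6667.
Known gains sum to 0.592 + 0.059 − 0.063 = 0.588.
g_ice = 0.6667 − 0.588 = 0.08.

0.08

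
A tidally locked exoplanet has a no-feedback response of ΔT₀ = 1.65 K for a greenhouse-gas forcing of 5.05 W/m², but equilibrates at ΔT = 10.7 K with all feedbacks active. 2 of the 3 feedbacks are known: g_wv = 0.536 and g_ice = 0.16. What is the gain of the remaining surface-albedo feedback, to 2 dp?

0.15

Amplification A = ΔT/ΔT₀ = 10.7/1.65 = 6.485.
Total gain g = 1 − 1/A = 1 − 1/6.485 = 0.8458.
Known gains sum to 0.536 + 0.16 = 0.696.
g_alb = 0.8458 − 0.696 = 0.15.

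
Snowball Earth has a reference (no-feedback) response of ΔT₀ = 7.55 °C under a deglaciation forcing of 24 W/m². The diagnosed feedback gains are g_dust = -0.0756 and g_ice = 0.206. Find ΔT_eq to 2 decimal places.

Total gain g = -0.0756 + 0.206 = 0.1304.
Amplification A = 1/(1 − 0.1304) = 1.15.
ΔT = 7.55 × 1.15 = 8.68 °C.

8.68 °C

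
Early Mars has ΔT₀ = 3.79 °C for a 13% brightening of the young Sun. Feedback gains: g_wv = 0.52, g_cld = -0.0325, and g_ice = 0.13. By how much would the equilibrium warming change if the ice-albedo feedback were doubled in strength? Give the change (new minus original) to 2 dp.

Original: g = 0.6175, ΔT = 3.79/(1−0.6175) = 9.9085 °C.
With doubled ice-albedo: g' = 0.7475, ΔT' = 3.79/(1−0.7475) = 15.0099 °C.
Change = 15.0099 − 9.9085 = 5.10 °C.

5.10 °C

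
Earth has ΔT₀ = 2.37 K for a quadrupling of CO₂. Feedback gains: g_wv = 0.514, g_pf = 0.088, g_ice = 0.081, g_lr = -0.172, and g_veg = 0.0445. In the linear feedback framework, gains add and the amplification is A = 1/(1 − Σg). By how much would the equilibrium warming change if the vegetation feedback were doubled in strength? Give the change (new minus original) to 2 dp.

0.59 K

Original: g = 0.5555, ΔT = 2.37/(1−0.5555) = 5.3318 K.
With doubled vegetation: g' = 0.6, ΔT' = 2.37/(1−0.6) = 5.9250 K.
Change = 5.9250 − 5.3318 = 0.59 K.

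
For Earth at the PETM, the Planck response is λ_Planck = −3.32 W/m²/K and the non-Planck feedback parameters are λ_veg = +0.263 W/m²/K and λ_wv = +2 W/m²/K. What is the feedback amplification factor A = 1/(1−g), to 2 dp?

3.14

Convert to gains: g_veg = 0.263/3.32 = 0.07922; g_wv = 2/3.32 = 0.6024.
Total gain g = 0.68162.
A = 1/(1 − 0.68162) = 3.14.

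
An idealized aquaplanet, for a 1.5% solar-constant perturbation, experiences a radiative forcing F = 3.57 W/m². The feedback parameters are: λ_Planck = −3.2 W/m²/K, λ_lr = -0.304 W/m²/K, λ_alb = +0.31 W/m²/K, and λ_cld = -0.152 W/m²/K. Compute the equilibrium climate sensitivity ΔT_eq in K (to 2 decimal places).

Net feedback parameter λ = (−3.2) + (-0.304) + (+0.31) + (-0.152) = -3.346 W/m²/K.
ΔT = −F/λ = −3.57/(-3.346) = 1.07 K.

1.07 K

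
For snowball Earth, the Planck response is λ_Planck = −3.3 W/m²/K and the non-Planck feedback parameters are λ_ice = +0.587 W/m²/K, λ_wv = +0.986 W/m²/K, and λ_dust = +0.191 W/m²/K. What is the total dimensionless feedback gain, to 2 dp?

Convert to gains: g_ice = 0.587/3.3 = 0.1779; g_wv = 0.986/3.3 = 0.2988; g_dust = 0.191/3.3 = 0.05788.
Total gain g = 0.53458.

0.53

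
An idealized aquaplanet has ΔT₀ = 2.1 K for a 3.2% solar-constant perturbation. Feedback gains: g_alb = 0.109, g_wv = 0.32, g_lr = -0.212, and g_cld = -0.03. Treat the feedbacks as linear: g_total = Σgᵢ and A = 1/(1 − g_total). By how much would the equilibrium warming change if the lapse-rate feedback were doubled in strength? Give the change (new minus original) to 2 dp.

-0.53 K

Original: g = 0.187, ΔT = 2.1/(1−0.187) = 2.5830 K.
With doubled lapse-rate: g' = -0.025, ΔT' = 2.1/(1+0.025) = 2.0488 K.
Change = 2.0488 − 2.5830 = -0.53 K.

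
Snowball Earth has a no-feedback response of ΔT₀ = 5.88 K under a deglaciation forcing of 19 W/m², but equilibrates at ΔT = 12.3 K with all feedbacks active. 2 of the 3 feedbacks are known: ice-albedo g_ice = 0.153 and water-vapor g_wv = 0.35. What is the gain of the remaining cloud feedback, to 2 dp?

0.02

Amplification A = ΔT/ΔT₀ = 12.3/5.88 = 2.092.
Total gain g = 1 − 1/A = 1 − 1/2.092 = 0.522.
Known gains sum to 0.153 + 0.35 = 0.503.
g_cld = 0.522 − 0.503 = 0.02.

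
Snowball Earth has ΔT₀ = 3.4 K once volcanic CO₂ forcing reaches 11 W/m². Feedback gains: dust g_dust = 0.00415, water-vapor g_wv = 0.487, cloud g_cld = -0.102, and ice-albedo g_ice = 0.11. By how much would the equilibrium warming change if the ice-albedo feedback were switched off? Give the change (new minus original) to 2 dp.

Original: g = 0.49915, ΔT = 3.4/(1−0.49915) = 6.7885 K.
Without ice-albedo: g' = 0.38915, ΔT' = 3.4/(1−0.38915) = 5.5660 K.
Change = 5.5660 − 6.7885 = -1.22 K.

-1.22 K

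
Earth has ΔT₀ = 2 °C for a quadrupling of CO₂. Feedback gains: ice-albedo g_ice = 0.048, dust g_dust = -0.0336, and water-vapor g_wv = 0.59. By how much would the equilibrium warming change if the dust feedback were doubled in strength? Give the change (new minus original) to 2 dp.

-0.40 °C

Original: g = 0.6044, ΔT = 2/(1−0.6044) = 5.0556 °C.
With doubled dust: g' = 0.5708, ΔT' = 2/(1−0.5708) = 4.6598 °C.
Change = 4.6598 − 5.0556 = -0.40 °C.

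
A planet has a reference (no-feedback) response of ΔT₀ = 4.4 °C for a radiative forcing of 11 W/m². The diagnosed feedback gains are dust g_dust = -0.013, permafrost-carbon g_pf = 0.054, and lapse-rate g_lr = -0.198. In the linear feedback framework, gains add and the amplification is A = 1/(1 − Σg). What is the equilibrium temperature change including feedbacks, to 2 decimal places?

3.80 °C

Total gain g = -0.013 + 0.054 − 0.198 = -0.157.
Amplification A = 1/(1 + 0.157) = 0.8643.
ΔT = 4.4 × 0.8643 = 3.80 °C.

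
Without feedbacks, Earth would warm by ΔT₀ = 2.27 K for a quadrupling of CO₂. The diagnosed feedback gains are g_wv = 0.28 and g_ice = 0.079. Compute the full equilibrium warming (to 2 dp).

Total gain g = 0.28 + 0.079 = 0.359.
Amplification A = 1/(1 − 0.359) = 1.56.
ΔT = 2.27 × 1.56 = 3.54 K.

3.54 K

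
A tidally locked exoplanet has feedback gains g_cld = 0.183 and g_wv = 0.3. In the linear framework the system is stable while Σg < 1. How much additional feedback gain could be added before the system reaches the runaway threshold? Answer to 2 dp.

Current total gain = 0.183 + 0.3 = 0.483.
Margin to runaway = 1 − 0.483 = 0.52.

0.52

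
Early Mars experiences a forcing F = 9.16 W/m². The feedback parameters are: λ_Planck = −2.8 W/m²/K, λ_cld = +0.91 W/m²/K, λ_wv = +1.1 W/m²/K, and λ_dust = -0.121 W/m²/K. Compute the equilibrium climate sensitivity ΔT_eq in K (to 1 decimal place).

10.1 K

Net feedback parameter λ = (−2.8) + (+0.91) + (+1.1) + (-0.121) = -0.911 W/m²/K.
ΔT = −F/λ = −9.16/(-0.911) = 10.1 K.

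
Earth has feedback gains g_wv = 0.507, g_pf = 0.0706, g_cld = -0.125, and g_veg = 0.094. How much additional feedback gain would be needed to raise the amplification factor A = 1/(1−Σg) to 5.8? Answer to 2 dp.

Current total gain = 0.5466.
Target gain for A = 5.8: g* = 1 − 1/5.8 = 0.8276.
Additional gain needed = 0.8276 − 0.5466 = 0.28.

0.28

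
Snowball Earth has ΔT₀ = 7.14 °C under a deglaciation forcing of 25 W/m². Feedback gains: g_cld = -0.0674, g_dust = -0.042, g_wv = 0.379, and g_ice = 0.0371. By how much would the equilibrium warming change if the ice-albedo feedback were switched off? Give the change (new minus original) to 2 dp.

-0.52 °C

Original: g = 0.3067, ΔT = 7.14/(1−0.3067) = 10.2986 °C.
Without ice-albedo: g' = 0.2696, ΔT' = 7.14/(1−0.2696) = 9.7755 °C.
Change = 9.7755 − 10.2986 = -0.52 °C.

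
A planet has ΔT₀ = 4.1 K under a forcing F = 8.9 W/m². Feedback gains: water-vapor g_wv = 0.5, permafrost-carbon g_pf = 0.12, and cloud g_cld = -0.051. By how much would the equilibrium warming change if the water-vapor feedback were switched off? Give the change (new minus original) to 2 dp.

-5.11 K

Original: g = 0.569, ΔT = 4.1/(1−0.569) = 9.5128 K.
Without water-vapor: g' = 0.069, ΔT' = 4.1/(1−0.069) = 4.4039 K.
Change = 4.4039 − 9.5128 = -5.11 K.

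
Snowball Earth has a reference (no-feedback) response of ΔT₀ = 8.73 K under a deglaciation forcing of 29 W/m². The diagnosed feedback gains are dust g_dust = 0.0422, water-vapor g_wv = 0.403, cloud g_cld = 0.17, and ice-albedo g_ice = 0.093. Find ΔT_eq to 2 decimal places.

Total gain g = 0.0422 + 0.403 + 0.17 + 0.093 = 0.7082.
Amplification A = 1/(1 − 0.7082) = 3.427.
ΔT = 8.73 × 3.427 = 29.92 K.

29.92 K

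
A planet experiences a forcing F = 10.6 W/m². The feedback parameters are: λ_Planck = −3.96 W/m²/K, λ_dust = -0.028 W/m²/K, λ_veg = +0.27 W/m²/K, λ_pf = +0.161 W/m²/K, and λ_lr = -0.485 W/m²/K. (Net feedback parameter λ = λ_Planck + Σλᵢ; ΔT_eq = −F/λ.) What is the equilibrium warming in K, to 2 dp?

2.62 K

Net feedback parameter λ = (−3.96) + (-0.028) + (+0.27) + (+0.161) + (-0.485) = -4.042 W/m²/K.
ΔT = −F/λ = −10.6/(-4.042) = 2.62 K.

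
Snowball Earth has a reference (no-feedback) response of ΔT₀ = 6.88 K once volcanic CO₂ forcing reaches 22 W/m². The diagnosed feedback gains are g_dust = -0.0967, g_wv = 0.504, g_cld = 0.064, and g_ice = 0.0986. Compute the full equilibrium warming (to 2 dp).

Total gain g = -0.0967 + 0.504 + 0.064 + 0.0986 = 0.5699.
Amplification A = 1/(1 − 0.5699) = 2.325.
ΔT = 6.88 × 2.325 = 16.00 K.

16.00 K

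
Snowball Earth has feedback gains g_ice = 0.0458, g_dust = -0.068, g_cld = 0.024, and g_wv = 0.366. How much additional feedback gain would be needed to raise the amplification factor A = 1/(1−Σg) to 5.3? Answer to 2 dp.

Current total gain = 0.3678.
Target gain for A = 5.3: g* = 1 − 1/5.3 = 0.8113.
Additional gain needed = 0.8113 − 0.3678 = 0.44.

0.44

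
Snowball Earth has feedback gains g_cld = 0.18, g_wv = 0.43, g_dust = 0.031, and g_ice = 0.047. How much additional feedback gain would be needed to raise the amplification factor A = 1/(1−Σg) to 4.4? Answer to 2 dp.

0.08

Current total gain = 0.688.
Target gain for A = 4.4: g* = 1 − 1/4.4 = 0.7727.
Additional gain needed = 0.7727 − 0.688 = 0.08.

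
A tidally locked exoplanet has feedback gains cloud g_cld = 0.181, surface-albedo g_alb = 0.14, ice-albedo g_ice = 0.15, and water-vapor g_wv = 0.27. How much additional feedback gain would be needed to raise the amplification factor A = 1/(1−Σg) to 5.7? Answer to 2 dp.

Current total gain = 0.741.
Target gain for A = 5.7: g* = 1 − 1/5.7 = 0.8246.
Additional gain needed = 0.8246 − 0.741 = 0.08.

0.08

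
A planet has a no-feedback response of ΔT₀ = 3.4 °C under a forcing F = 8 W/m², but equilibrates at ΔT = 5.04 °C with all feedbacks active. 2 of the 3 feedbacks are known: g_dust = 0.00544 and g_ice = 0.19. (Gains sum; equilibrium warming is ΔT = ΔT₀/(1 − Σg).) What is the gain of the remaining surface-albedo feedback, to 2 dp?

Amplification A = ΔT/ΔT₀ = 5.04/3.4 = 1.482.
Total gain g = 1 − 1/A = 1 − 1/1.482 = 0.3252.
Known gains sum to 0.00544 + 0.19 = 0.19544.
g_alb = 0.3252 − 0.19544 = 0.13.

0.13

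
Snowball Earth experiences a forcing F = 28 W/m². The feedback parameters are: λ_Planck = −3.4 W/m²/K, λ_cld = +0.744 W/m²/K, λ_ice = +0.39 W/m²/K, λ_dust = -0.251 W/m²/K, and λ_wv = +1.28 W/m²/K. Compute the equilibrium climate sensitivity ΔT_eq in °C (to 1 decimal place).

22.6 °C

Net feedback parameter λ = (−3.4) + (+0.744) + (+0.39) + (-0.251) + (+1.28) = -1.237 W/m²/K.
ΔT = −F/λ = −28/(-1.237) = 22.6 °C.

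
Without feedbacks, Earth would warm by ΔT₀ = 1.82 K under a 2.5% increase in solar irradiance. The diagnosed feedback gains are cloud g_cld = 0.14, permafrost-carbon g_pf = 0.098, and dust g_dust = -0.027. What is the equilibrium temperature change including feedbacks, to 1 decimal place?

Total gain g = 0.14 + 0.098 − 0.027 = 0.211.
Amplification A = 1/(1 − 0.211) = 1.267.
ΔT = 1.82 × 1.267 = 2.3 K.

2.3 K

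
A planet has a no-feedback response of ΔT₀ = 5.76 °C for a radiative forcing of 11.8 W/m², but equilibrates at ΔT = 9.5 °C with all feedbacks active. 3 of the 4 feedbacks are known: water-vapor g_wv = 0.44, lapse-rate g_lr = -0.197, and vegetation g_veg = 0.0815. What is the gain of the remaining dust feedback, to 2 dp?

Amplification A = ΔT/ΔT₀ = 9.5/5.76 = 1.649.
Total gain g = 1 − 1/A = 1 − 1/1.649 = 0.3936.
Known gains sum to 0.44 − 0.197 + 0.0815 = 0.3245.
g_dust = 0.3936 − 0.3245 = 0.07.

0.07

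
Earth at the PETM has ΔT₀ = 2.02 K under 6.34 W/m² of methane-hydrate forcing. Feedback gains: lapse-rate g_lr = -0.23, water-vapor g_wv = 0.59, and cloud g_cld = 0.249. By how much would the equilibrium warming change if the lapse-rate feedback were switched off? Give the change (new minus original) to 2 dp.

7.38 K

Original: g = 0.609, ΔT = 2.02/(1−0.609) = 5.1662 K.
Without lapse-rate: g' = 0.839, ΔT' = 2.02/(1−0.839) = 12.5466 K.
Change = 12.5466 − 5.1662 = 7.38 K.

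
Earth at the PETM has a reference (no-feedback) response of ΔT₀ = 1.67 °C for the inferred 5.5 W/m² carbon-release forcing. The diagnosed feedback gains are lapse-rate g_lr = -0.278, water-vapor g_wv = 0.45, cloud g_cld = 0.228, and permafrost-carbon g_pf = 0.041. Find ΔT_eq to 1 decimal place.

3.0 °C

Total gain g = -0.278 + 0.45 + 0.228 + 0.041 = 0.441.
Amplification A = 1/(1 − 0.441) = 1.789.
ΔT = 1.67 × 1.789 = 3.0 °C.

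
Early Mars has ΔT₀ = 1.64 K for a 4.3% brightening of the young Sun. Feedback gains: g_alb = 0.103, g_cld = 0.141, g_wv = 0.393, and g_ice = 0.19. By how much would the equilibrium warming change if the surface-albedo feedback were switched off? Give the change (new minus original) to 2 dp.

Original: g = 0.827, ΔT = 1.64/(1−0.827) = 9.4798 K.
Without surface-albedo: g' = 0.724, ΔT' = 1.64/(1−0.724) = 5.9420 K.
Change = 5.9420 − 9.4798 = -3.54 K.

-3.54 K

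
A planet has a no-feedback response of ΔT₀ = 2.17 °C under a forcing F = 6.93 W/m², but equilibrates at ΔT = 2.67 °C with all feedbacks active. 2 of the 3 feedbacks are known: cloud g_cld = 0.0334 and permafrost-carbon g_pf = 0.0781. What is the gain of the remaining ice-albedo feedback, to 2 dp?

0.08

Amplification A = ΔT/ΔT₀ = 2.67/2.17 = 1.23.
Total gain g = 1 − 1/A = 1 − 1/1.23 = 0.187.
Known gains sum to 0.0334 + 0.0781 = 0.1115.
g_ice = 0.187 − 0.1115 = 0.08.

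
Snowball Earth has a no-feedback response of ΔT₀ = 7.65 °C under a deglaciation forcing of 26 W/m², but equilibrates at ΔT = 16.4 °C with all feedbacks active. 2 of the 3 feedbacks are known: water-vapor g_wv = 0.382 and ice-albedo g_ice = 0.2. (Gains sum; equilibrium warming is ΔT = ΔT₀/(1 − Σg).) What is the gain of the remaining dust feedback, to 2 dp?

-0.05

Amplification A = ΔT/ΔT₀ = 16.4/7.65 = 2.144.
Total gain g = 1 − 1/A = 1 − 1/2.144 = 0.5336.
Known gains sum to 0.382 + 0.2 = 0.582.
g_dust = 0.5336 − 0.582 = -0.05.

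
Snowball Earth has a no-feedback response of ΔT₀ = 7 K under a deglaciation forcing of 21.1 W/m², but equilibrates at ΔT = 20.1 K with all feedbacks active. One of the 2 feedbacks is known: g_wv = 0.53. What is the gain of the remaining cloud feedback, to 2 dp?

Amplification A = ΔT/ΔT₀ = 20.1/7 = 2.871.
Total gain g = 1 − 1/A = 1 − 1/2.871 = 0.6517.
The known gain is 0.53.
g_cld = 0.6517 − 0.53 = 0.12.

0.12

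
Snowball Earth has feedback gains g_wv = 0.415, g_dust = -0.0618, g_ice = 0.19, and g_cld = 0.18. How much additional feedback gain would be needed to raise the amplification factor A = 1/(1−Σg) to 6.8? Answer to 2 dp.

Current total gain = 0.7232.
Target gain for A = 6.8: g* = 1 − 1/6.8 = 0.8529.
Additional gain needed = 0.8529 − 0.7232 = 0.13.

0.13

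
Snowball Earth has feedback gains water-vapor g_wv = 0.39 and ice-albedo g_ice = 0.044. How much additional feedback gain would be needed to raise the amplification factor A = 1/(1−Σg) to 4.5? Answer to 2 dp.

Current total gain = 0.434.
Target gain for A = 4.5: g* = 1 − 1/4.5 = 0.7778.
Additional gain needed = 0.7778 − 0.434 = 0.34.

0.34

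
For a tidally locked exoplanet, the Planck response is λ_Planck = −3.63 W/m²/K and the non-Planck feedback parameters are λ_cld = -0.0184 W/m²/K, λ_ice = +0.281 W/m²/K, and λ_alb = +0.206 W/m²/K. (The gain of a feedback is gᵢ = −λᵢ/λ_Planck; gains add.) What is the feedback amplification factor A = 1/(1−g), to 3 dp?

Convert to gains: g_cld = -0.0184/3.63 = -0.005069; g_ice = 0.281/3.63 = 0.07741; g_alb = 0.206/3.63 = 0.05675.
Total gain g = 0.129091.
A = 1/(1 − 0.129091) = 1.148.

1.148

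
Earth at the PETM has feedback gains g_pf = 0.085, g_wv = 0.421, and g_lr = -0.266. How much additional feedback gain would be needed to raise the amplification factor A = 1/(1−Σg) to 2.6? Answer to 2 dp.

Current total gain = 0.24.
Target gain for A = 2.6: g* = 1 − 1/2.6 = 0.6154.
Additional gain needed = 0.6154 − 0.24 = 0.38.

0.38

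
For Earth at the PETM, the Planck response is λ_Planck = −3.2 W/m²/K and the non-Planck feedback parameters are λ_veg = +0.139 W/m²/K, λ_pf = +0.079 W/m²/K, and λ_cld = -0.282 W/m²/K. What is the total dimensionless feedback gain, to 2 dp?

Convert to gains: g_veg = 0.139/3.2 = 0.04344; g_pf = 0.079/3.2 = 0.02469; g_cld = -0.282/3.2 = -0.08812.
Total gain g = -0.01999.

-0.02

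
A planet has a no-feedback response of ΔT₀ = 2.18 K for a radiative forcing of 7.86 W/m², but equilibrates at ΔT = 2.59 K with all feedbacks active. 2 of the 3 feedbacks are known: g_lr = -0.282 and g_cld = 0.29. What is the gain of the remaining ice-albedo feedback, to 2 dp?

0.15

Amplification A = ΔT/ΔT₀ = 2.59/2.18 = 1.188.
Total gain g = 1 − 1/A = 1 − 1/1.188 = 0.1582.
Known gains sum to -0.282 + 0.29 = 0.008.
g_ice = 0.1582 − 0.008 = 0.15.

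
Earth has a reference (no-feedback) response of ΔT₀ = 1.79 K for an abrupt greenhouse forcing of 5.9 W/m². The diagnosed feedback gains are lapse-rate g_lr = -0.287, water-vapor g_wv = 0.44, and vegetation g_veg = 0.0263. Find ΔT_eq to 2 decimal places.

Total gain g = -0.287 + 0.44 + 0.0263 = 0.1793.
Amplification A = 1/(1 − 0.1793) = 1.218.
ΔT = 1.79 × 1.218 = 2.18 K.

2.18 K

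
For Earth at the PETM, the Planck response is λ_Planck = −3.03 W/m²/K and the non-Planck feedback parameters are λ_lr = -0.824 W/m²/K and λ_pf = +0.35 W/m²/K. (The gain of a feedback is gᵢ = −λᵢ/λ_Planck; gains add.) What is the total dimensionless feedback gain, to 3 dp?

Convert to gains: g_lr = -0.824/3.03 = -0.2719; g_pf = 0.35/3.03 = 0.1155.
Total gain g = -0.1564.

-0.156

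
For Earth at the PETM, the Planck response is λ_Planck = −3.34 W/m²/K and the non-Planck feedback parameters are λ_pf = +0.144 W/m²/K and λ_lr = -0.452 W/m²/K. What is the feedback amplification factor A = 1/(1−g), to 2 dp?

0.92

Convert to gains: g_pf = 0.144/3.34 = 0.04311; g_lr = -0.452/3.34 = -0.1353.
Total gain g = -0.09219.
A = 1/(1 + 0.09219) = 0.92.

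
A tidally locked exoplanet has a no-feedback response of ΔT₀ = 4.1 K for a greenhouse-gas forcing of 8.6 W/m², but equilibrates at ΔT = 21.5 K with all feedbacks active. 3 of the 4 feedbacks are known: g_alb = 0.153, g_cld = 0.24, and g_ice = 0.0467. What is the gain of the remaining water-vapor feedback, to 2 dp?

0.37

Amplification A = ΔT/ΔT₀ = 21.5/4.1 = 5.244.
Total gain g = 1 − 1/A = 1 − 1/5.244 = 0.8093.
Known gains sum to 0.153 + 0.24 + 0.0467 = 0.4397.
g_wv = 0.8093 − 0.4397 = 0.37.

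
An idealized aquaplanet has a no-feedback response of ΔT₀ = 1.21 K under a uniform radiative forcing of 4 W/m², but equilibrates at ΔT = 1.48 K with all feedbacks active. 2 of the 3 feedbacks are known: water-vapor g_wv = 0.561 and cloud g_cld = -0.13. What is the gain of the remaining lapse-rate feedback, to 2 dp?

-0.25

Amplification A = ΔT/ΔT₀ = 1.48/1.21 = 1.223.
Total gain g = 1 − 1/A = 1 − 1/1.223 = 0.1823.
Known gains sum to 0.561 − 0.13 = 0.431.
g_lr = 0.1823 − 0.431 = -0.25.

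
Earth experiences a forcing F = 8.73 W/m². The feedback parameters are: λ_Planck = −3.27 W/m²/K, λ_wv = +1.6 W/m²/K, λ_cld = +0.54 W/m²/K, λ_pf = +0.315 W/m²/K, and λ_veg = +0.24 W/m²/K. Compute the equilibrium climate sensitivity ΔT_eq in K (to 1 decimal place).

15.2 K

Net feedback parameter λ = (−3.27) + (+1.6) + (+0.54) + (+0.315) + (+0.24) = -0.575 W/m²/K.
ΔT = −F/λ = −8.73/(-0.575) = 15.2 K.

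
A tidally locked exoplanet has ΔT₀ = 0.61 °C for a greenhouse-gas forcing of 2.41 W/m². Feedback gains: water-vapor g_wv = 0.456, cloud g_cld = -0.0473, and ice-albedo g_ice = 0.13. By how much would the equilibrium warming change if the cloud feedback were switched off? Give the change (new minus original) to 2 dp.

Original: g = 0.5387, ΔT = 0.61/(1−0.5387) = 1.3223 °C.
Without cloud: g' = 0.586, ΔT' = 0.61/(1−0.586) = 1.4734 °C.
Change = 1.4734 − 1.3223 = 0.15 °C.

0.15 °C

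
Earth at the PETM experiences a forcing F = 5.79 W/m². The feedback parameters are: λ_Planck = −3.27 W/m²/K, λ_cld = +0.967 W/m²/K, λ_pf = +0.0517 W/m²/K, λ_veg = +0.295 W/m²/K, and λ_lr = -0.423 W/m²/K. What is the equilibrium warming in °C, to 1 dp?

2.4 °C

Net feedback parameter λ = (−3.27) + (+0.967) + (+0.0517) + (+0.295) + (-0.423) = -2.3793 W/m²/K.
ΔT = −F/λ = −5.79/(-2.3793) = 2.4 °C.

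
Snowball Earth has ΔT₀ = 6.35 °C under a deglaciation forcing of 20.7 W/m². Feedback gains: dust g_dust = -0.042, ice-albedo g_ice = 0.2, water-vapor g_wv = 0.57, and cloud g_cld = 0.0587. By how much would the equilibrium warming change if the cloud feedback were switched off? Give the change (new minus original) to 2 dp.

Original: g = 0.7867, ΔT = 6.35/(1−0.7867) = 29.7703 °C.
Without cloud: g' = 0.728, ΔT' = 6.35/(1−0.728) = 23.3456 °C.
Change = 23.3456 − 29.7703 = -6.42 °C.

-6.42 °C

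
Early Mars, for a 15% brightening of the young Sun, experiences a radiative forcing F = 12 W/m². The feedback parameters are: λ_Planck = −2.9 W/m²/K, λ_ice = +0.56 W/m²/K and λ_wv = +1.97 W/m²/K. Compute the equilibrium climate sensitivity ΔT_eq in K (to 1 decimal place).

32.4 K

Net feedback parameter λ = (−2.9) + (+0.56) + (+1.97) = -0.37 W/m²/K.
ΔT = −F/λ = −12/(-0.37) = 32.4 K.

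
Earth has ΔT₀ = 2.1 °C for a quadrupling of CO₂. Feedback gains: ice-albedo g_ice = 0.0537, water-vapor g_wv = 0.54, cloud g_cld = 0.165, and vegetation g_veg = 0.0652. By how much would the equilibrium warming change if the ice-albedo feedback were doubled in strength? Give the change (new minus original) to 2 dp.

Original: g = 0.8239, ΔT = 2.1/(1−0.8239) = 11.9250 °C.
With doubled ice-albedo: g' = 0.8776, ΔT' = 2.1/(1−0.8776) = 17.1569 °C.
Change = 17.1569 − 11.9250 = 5.23 °C.

5.23 °C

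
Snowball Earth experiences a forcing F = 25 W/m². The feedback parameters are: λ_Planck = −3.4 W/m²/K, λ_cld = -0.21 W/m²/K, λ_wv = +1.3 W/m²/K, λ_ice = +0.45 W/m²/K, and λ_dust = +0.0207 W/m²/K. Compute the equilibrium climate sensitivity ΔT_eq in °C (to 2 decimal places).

13.59 °C

Net feedback parameter λ = (−3.4) + (-0.21) + (+1.3) + (+0.45) + (+0.0207) = -1.8393 W/m²/K.
ΔT = −F/λ = −25/(-1.8393) = 13.59 °C.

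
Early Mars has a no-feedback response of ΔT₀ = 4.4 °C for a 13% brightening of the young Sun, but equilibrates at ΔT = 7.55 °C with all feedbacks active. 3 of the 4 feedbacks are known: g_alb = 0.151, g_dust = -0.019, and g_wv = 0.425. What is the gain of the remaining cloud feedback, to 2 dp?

-0.14

Amplification A = ΔT/ΔT₀ = 7.55/4.4 = 1.716.
Total gain g = 1 − 1/A = 1 − 1/1.716 = 0.4172.
Known gains sum to 0.151 − 0.019 + 0.425 = 0.557.
g_cld = 0.4172 − 0.557 = -0.14.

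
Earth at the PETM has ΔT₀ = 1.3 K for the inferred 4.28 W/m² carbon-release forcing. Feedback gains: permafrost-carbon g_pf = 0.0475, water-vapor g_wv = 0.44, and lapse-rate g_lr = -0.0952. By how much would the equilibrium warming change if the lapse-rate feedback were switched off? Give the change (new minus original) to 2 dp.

Original: g = 0.3923, ΔT = 1.3/(1−0.3923) = 2.1392 K.
Without lapse-rate: g' = 0.4875, ΔT' = 1.3/(1−0.4875) = 2.5366 K.
Change = 2.5366 − 2.1392 = 0.40 K.

0.40 K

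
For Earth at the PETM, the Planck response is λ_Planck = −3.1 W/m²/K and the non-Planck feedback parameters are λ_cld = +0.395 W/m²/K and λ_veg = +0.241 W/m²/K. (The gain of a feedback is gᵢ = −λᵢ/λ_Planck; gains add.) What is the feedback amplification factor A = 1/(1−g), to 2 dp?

1.26

Convert to gains: g_cld = 0.395/3.1 = 0.1274; g_veg = 0.241/3.1 = 0.07774.
Total gain g = 0.20514.
A = 1/(1 − 0.20514) = 1.26.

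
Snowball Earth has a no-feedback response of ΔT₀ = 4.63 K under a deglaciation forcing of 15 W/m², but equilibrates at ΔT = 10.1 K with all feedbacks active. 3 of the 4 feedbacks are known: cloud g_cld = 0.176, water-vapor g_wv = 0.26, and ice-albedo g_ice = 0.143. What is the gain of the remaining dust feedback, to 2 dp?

Amplification A = ΔT/ΔT₀ = 10.1/4.63 = 2.181.
Total gain g = 1 − 1/A = 1 − 1/2.181 = 0.5415.
Known gains sum to 0.176 + 0.26 + 0.143 = 0.579.
g_dust = 0.5415 − 0.579 = -0.04.

-0.04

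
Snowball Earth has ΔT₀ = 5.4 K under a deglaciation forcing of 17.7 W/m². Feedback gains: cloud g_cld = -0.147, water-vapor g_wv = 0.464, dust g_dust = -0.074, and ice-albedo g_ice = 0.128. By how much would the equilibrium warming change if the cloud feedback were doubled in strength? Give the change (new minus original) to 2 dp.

Original: g = 0.371, ΔT = 5.4/(1−0.371) = 8.5851 K.
With doubled cloud: g' = 0.224, ΔT' = 5.4/(1−0.224) = 6.9588 K.
Change = 6.9588 − 8.5851 = -1.63 K.

-1.63 K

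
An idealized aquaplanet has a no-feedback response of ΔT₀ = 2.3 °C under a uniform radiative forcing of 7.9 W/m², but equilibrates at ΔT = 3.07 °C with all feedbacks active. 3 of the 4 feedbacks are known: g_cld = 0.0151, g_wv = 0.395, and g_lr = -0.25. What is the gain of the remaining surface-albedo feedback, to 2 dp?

0.09

Amplification A = ΔT/ΔT₀ = 3.07/2.3 = 1.335.
Total gain g = 1 − 1/A = 1 − 1/1.335 = 0.2509.
Known gains sum to 0.0151 + 0.395 − 0.25 = 0.1601.
g_alb = 0.2509 − 0.1601 = 0.09.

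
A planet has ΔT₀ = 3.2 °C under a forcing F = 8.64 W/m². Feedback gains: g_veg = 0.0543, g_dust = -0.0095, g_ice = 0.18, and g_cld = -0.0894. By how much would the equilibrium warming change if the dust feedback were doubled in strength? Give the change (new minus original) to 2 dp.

Original: g = 0.1354, ΔT = 3.2/(1−0.1354) = 3.7011 °C.
With doubled dust: g' = 0.1259, ΔT' = 3.2/(1−0.1259) = 3.6609 °C.
Change = 3.6609 − 3.7011 = -0.04 °C.

-0.04 °C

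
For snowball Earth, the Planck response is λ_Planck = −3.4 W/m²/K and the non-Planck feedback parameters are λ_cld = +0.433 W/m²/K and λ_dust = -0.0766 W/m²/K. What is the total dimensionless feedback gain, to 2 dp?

0.10

Convert to gains: g_cld = 0.433/3.4 = 0.1274; g_dust = -0.0766/3.4 = -0.02253.
Total gain g = 0.10487.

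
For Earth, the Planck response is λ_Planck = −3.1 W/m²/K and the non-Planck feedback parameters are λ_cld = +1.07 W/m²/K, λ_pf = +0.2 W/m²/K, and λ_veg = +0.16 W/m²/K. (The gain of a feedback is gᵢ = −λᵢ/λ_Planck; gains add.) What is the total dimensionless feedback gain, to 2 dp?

Convert to gains: g_cld = 1.07/3.1 = 0.3452; g_pf = 0.2/3.1 = 0.06452; g_veg = 0.16/3.1 = 0.05161.
Total gain g = 0.46133.

0.46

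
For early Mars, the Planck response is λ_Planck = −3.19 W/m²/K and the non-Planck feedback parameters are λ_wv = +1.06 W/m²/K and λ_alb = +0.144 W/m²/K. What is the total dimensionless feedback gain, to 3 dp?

0.377

Convert to gains: g_wv = 1.06/3.19 = 0.3323; g_alb = 0.144/3.19 = 0.04514.
Total gain g = 0.37744.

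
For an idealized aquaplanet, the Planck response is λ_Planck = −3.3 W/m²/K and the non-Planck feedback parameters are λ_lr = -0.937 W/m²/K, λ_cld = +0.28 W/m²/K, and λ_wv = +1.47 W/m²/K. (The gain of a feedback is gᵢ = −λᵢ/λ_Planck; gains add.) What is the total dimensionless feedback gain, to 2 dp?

Convert to gains: g_lr = -0.937/3.3 = -0.2839; g_cld = 0.28/3.3 = 0.08485; g_wv = 1.47/3.3 = 0.4455.
Total gain g = 0.24645.

0.25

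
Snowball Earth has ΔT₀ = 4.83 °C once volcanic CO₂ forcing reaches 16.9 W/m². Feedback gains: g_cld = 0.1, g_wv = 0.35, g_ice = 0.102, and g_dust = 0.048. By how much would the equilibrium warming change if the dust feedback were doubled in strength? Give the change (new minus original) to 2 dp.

Original: g = 0.6, ΔT = 4.83/(1−0.6) = 12.0750 °C.
With doubled dust: g' = 0.648, ΔT' = 4.83/(1−0.648) = 13.7216 °C.
Change = 13.7216 − 12.0750 = 1.65 °C.

1.65 °C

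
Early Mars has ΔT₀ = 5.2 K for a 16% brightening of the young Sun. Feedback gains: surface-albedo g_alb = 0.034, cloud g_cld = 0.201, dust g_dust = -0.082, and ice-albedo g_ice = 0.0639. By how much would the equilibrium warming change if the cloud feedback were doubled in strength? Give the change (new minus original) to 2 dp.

2.29 K

Original: g = 0.2169, ΔT = 5.2/(1−0.2169) = 6.6403 K.
With doubled cloud: g' = 0.4179, ΔT' = 5.2/(1−0.4179) = 8.9332 K.
Change = 8.9332 − 6.6403 = 2.29 K.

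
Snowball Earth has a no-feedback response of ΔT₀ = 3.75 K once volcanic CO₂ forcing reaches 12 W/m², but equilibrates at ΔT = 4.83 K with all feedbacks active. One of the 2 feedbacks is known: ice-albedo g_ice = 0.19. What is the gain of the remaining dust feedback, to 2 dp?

Amplification A = ΔT/ΔT₀ = 4.83/3.75 = 1.288.
Total gain g = 1 − 1/A = 1 − 1/1.288 = 0.2236.
The known gain is 0.19.
g_dust = 0.2236 − 0.19 = 0.03.

0.03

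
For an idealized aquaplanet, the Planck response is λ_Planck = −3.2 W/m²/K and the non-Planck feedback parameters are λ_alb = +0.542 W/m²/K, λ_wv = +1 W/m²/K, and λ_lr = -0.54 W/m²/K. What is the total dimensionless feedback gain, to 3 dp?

Convert to gains: g_alb = 0.542/3.2 = 0.1694; g_wv = 1/3.2 = 0.3125; g_lr = -0.54/3.2 = -0.1688.
Total gain g = 0.3131.

0.313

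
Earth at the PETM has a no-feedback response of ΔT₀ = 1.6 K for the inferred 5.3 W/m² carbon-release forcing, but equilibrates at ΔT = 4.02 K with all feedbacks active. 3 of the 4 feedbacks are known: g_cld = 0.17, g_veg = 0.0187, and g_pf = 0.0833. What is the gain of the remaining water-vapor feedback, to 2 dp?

0.33

Amplification A = ΔT/ΔT₀ = 4.02/1.6 = 2.512.
Total gain g = 1 − 1/A = 1 − 1/2.512 = 0.6019.
Known gains sum to 0.17 + 0.0187 + 0.0833 = 0.272.
g_wv = 0.6019 − 0.272 = 0.33.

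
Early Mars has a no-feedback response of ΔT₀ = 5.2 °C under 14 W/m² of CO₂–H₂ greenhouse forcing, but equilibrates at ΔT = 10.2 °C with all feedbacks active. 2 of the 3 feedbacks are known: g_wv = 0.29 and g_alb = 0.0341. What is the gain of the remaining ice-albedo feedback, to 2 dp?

Amplification A = ΔT/ΔT₀ = 10.2/5.2 = 1.962.
Total gain g = 1 − 1/A = 1 − 1/1.962 = 0.4903.
Known gains sum to 0.29 + 0.0341 = 0.3241.
g_ice = 0.4903 − 0.3241 = 0.17.

0.17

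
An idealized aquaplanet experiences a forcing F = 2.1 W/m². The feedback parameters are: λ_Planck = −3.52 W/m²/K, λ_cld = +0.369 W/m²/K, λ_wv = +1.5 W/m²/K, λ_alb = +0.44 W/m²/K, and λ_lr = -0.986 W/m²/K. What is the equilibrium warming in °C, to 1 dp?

1.0 °C

Net feedback parameter λ = (−3.52) + (+0.369) + (+1.5) + (+0.44) + (-0.986) = -2.197 W/m²/K.
ΔT = −F/λ = −2.1/(-2.197) = 1.0 °C.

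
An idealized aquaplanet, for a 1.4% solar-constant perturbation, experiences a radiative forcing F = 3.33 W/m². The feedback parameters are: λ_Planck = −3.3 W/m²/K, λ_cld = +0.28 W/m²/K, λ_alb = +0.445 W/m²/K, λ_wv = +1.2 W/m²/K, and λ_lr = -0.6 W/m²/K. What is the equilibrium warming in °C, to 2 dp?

Net feedback parameter λ = (−3.3) + (+0.28) + (+0.445) + (+1.2) + (-0.6) = -1.975 W/m²/K.
ΔT = −F/λ = −3.33/(-1.975) = 1.69 °C.

1.69 °C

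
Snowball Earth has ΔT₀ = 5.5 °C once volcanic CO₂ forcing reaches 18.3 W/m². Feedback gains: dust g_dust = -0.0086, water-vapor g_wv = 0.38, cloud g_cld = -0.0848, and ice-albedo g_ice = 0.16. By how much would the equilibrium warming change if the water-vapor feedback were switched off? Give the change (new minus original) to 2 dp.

Original: g = 0.4466, ΔT = 5.5/(1−0.4466) = 9.9386 °C.
Without water-vapor: g' = 0.0666, ΔT' = 5.5/(1−0.0666) = 5.8924 °C.
Change = 5.8924 − 9.9386 = -4.05 °C.

-4.05 °C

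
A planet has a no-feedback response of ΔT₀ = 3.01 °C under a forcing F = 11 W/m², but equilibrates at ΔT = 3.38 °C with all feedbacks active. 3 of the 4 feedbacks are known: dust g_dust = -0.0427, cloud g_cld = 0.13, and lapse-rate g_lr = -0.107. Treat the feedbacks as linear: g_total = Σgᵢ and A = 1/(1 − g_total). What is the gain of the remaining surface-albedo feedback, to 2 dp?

Amplification A = ΔT/ΔT₀ = 3.38/3.01 = 1.123.
Total gain g = 1 − 1/A = 1 − 1/1.123 = 0.1095.
Known gains sum to -0.0427 + 0.13 − 0.107 = -0.0197.
g_alb = 0.1095 + 0.0197 = 0.13.

0.13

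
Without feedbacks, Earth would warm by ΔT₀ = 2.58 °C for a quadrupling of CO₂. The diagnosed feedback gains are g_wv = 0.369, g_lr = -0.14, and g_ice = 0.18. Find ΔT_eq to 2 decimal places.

4.37 °C

Total gain g = 0.369 − 0.14 + 0.18 = 0.409.
Amplification A = 1/(1 − 0.409) = 1.692.
ΔT = 2.58 × 1.692 = 4.37 °C.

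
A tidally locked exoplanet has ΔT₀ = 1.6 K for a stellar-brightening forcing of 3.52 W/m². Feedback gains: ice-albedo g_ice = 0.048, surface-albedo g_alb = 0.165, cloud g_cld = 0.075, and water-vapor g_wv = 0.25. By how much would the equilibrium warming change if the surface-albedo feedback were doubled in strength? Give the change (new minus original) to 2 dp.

Original: g = 0.538, ΔT = 1.6/(1−0.538) = 3.4632 K.
With doubled surface-albedo: g' = 0.703, ΔT' = 1.6/(1−0.703) = 5.3872 K.
Change = 5.3872 − 3.4632 = 1.92 K.

1.92 K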